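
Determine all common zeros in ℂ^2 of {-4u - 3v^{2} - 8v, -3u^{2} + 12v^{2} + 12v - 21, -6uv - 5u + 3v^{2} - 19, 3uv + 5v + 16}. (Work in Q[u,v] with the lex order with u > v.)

{(1, -2)}

Compute a lex Gröbner basis by Buchberger's algorithm.
f_1 = -4u - 3v^{2} - 8v, LT = u.
f_2 = -3u^{2} + 12v^{2} + 12v - 21, LT = u^{2}.
f_3 = -6uv - 5u + 3v^{2} - 19, LT = uv.
f_4 = 3uv + 5v + 16, LT = uv.

S(f_1,f_2): lcm = u^{2}. S = \tfrac{3}{4}uv^{2} + 2uv + 4v^{2} + 4v - 7.
  reduce S modulo (f_1, f_2, f_3, f_4):
  remainder -\tfrac{9}{16}v^{4} - 3v^{3} + 4v - 7 ≠ 0; add h_5 = -\tfrac{9}{16}v^{4} - 3v^{3} + 4v - 7 to the basis.

S(f_1,f_3): lcm = uv. S = -\tfrac{5}{6}u + \tfrac{3}{4}v^{3} + \tfrac{5}{2}v^{2} - \tfrac{19}{6}.
  reduce S modulo (f_1, f_2, f_3, f_4, h_5):
  remainder \tfrac{3}{4}v^{3} + \tfrac{25}{8}v^{2} + \tfrac{5}{3}v - \tfrac{19}{6} ≠ 0; add h_6 = \tfrac{3}{4}v^{3} + \tfrac{25}{8}v^{2} + \tfrac{5}{3}v - \tfrac{19}{6} to the basis.

S(f_1,f_4): lcm = uv. S = \tfrac{3}{4}v^{3} + 2v^{2} - \tfrac{5}{3}v - \tfrac{16}{3}.
  reduce S modulo (f_1, f_2, f_3, f_4, h_5, h_6):
  remainder -\tfrac{9}{8}v^{2} - \tfrac{10}{3}v - \tfrac{13}{6} ≠ 0; add h_7 = -\tfrac{9}{8}v^{2} - \tfrac{10}{3}v - \tfrac{13}{6} to the basis.

S(f_2,f_3): lcm = u^{2}v. S = -\tfrac{5}{6}u^{2} + \tfrac{1}{2}uv^{2} - \tfrac{19}{6}u - 4v^{3} - 4v^{2} + 7v.
  reduce S modulo (f_1, f_2, f_3, f_4, h_5, h_6, h_7):
  remainder -\tfrac{676}{81}v - \tfrac{1352}{81} ≠ 0; add h_8 = -\tfrac{676}{81}v - \tfrac{1352}{81} to the basis.

The other S-polynomials (S(f_2,f_4), S(f_3,f_4), S(f_1,h_5), S(f_2,h_5), S(f_3,h_5), S(f_4,h_5), S(f_1,h_6), S(f_2,h_6), S(f_3,h_6), S(f_4,h_6), S(h_5,h_6), S(f_1,h_7), S(f_2,h_7), S(f_3,h_7), S(f_4,h_7), S(h_5,h_7), S(h_6,h_7), S(f_1,h_8), S(f_2,h_8), S(f_3,h_8), S(f_4,h_8), S(h_5,h_8), S(h_6,h_8), S(h_7,h_8)) all reduce to 0 modulo the current basis, so we have a Gröbner basis.
Inter-reduce: drop elements whose leading term is divisible by another's, tail-reduce, and make monic.
Reduced Gröbner basis: {u - 1, v + 2}.

From the last basis element, v + 2 = 0, so v takes values in {-2}. Each choice, substituted upward through the basis, yields the corresponding point(s) of the solution set.
  v = -2: the earlier basis element becomes u - 1 = 0, giving u = 1 — point (1, -2).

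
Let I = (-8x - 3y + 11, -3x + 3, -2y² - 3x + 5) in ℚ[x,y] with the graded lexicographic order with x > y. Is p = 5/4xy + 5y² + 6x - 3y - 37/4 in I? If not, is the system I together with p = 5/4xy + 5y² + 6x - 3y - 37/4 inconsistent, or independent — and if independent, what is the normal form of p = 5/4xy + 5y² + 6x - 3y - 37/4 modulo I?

5/4xy + 5y² + 6x - 3y - 37/4 lies in I (it reduces to 0).

First compute the reduced Gröbner basis of I by Buchberger's algorithm.
f_1 = -8x - 3y + 11, LT = x.
f_2 = -3x + 3, LT = x.
f_3 = -2y² - 3x + 5, LT = y².

S(f_1,f_2): lcm = x. S = ⅜y - ⅜.
  leading term y: no divisor's leading term divides it; move ⅜y to the remainder.
  leading term 1: no divisor's leading term divides it; move -⅜ to the remainder.
  remainder ⅜y - ⅜ ≠ 0; add h_4 = ⅜y - ⅜ to the basis.

S(f_1,f_3): leading monomials are coprime, so the S-polynomial reduces to 0 (Buchberger's first criterion).
S(f_2,f_3): leading monomials are coprime, so the S-polynomial reduces to 0 (Buchberger's first criterion).
S(f_1,h_4): leading monomials are coprime, so the S-polynomial reduces to 0 (Buchberger's first criterion).
S(f_2,h_4): leading monomials are coprime, so the S-polynomial reduces to 0 (Buchberger's first criterion).
S(f_3,h_4): lcm = y². S = 3/2x + y - 5/2.
  leading term x: subtract (-3/16)·f_1 from 3/2x + y - 5/2 → 7/16y - 7/16
  leading term y: subtract (7/6)·h_4 from 7/16y - 7/16 → 0
  remainder 0.

Every S-polynomial of the final basis reduces to 0, so we have a Gröbner basis.
Inter-reduce: drop elements whose leading term is divisible by another's, tail-reduce, and make monic.
Reduced Gröbner basis: {x - 1, y - 1}.
Label its elements g_1 = x - 1, g_2 = y - 1.

Reduce p = 5/4xy + 5y² + 6x - 3y - 37/4 modulo G:
  leading term xy: subtract (5/4y)·g_1 from 5/4xy + 5y² + 6x - 3y - 37/4 → 5y² + 6x - 7/4y - 37/4
  leading term y²: subtract (5y)·g_2 from 5y² + 6x - 7/4y - 37/4 → 6x + 13/4y - 37/4
  leading term x: subtract (6)·g_1 from 6x + 13/4y - 37/4 → 13/4y - 13/4
  leading term y: subtract (13/4)·g_2 from 13/4y - 13/4 → 0
  normal form = 0.
Since the normal form is 0, p ∈ I.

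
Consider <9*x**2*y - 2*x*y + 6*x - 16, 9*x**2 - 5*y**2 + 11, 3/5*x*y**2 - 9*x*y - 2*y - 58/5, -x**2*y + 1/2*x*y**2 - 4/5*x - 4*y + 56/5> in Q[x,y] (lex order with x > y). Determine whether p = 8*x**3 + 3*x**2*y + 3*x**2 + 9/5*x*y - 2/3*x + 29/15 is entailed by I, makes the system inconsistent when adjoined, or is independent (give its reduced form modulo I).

8*x**3 + 3*x**2*y + 3*x**2 + 9/5*x*y - 2/3*x + 29/15 lies in I (it reduces to 0).

First compute the reduced Gröbner basis of I by Buchberger's algorithm.
f_1 = 9*x**2*y - 2*x*y + 6*x - 16, LT = x**2*y.
f_2 = 9*x**2 - 5*y**2 + 11, LT = x**2.
f_3 = 3/5*x*y**2 - 9*x*y - 2*y - 58/5, LT = x*y**2.
f_4 = -x**2*y + 1/2*x*y**2 - 4/5*x - 4*y + 56/5, LT = x**2*y.

S(f_1,f_2): lcm = x**2*y. S = -2/9*x*y + 2/3*x + 5/9*y**3 - 11/9*y - 16/9.
  leading term x*y: no divisor's leading term divides it; move -2/9*x*y to the remainder.
  leading term x: no divisor's leading term divides it; move 2/3*x to the remainder.
  leading term y**3: no divisor's leading term divides it; move 5/9*y**3 to the remainder.
  leading term y: no divisor's leading term divides it; move -11/9*y to the remainder.
  leading term 1: no divisor's leading term divides it; move -16/9 to the remainder.
  remainder -2/9*x*y + 2/3*x + 5/9*y**3 - 11/9*y - 16/9 ≠ 0; add h_5 = -2/9*x*y + 2/3*x + 5/9*y**3 - 11/9*y - 16/9 to the basis.

S(f_1,f_3): lcm = x**2*y**2. S = 15*x**2*y - 2/9*x*y**2 + 4*x*y + 58/3*x - 16/9*y.
  leading term x**2*y: subtract (5/3)·f_1 from 15*x**2*y - 2/9*x*y**2 + 4*x*y + 58/3*x - 16/9*y → -2/9*x*y**2 + 22/3*x*y + 28/3*x - 16/9*y + 80/3
  leading term x*y**2: subtract (-10/27)·f_3 from -2/9*x*y**2 + 22/3*x*y + 28/3*x - 16/9*y + 80/3 → 4*x*y + 28/3*x - 68/27*y + 604/27
  leading term x*y: subtract (-18)·h_5 from 4*x*y + 28/3*x - 68/27*y + 604/27 → 64/3*x + 10*y**3 - 662/27*y - 260/27
  leading term x: no divisor's leading term divides it; move 64/3*x to the remainder.
  leading term y**3: no divisor's leading term divides it; move 10*y**3 to the remainder.
  leading term y: no divisor's leading term divides it; move -662/27*y to the remainder.
  leading term 1: no divisor's leading term divides it; move -260/27 to the remainder.
  remainder 64/3*x + 10*y**3 - 662/27*y - 260/27 ≠ 0; add h_6 = 64/3*x + 10*y**3 - 662/27*y - 260/27 to the basis.

S(f_1,f_4): lcm = x**2*y. S = 1/2*x*y**2 - 2/9*x*y - 2/15*x - 4*y + 424/45.
  leading term x*y**2: subtract (5/6)·f_3 from 1/2*x*y**2 - 2/9*x*y - 2/15*x - 4*y + 424/45 → 131/18*x*y - 2/15*x - 7/3*y + 859/45
  leading term x*y: subtract (-131/4)·h_5 from 131/18*x*y - 2/15*x - 7/3*y + 859/45 → 217/10*x + 655/36*y**3 - 1525/36*y - 587/15
  leading term x: subtract (651/640)·h_6 from 217/10*x + 655/36*y**3 - 1525/36*y - 587/15 → 4621/576*y**3 - 50173/2880*y - 42247/1440
  leading term y**3: no divisor's leading term divides it; move 4621/576*y**3 to the remainder.
  leading term y: no divisor's leading term divides it; move -50173/2880*y to the remainder.
  leading term 1: no divisor's leading term divides it; move -42247/1440 to the remainder.
  remainder 4621/576*y**3 - 50173/2880*y - 42247/1440 ≠ 0; add h_7 = 4621/576*y**3 - 50173/2880*y - 42247/1440 to the basis.

S(f_2,f_3): lcm = x**2*y**2. S = 15*x**2*y + 10/3*x*y + 58/3*x - 5/9*y**4 + 11/9*y**2.
  leading term x**2*y: subtract (5/3)·f_1 from 15*x**2*y + 10/3*x*y + 58/3*x - 5/9*y**4 + 11/9*y**2 → 20/3*x*y + 28/3*x - 5/9*y**4 + 11/9*y**2 + 80/3
  leading term x*y: subtract (-30)·h_5 from 20/3*x*y + 28/3*x - 5/9*y**4 + 11/9*y**2 + 80/3 → 88/3*x - 5/9*y**4 + 50/3*y**3 + 11/9*y**2 - 110/3*y - 80/3
  leading term x: subtract (11/8)·h_6 from 88/3*x - 5/9*y**4 + 50/3*y**3 + 11/9*y**2 - 110/3*y - 80/3 → -5/9*y**4 + 35/12*y**3 + 11/9*y**2 - 319/108*y - 725/54
  leading term y**4: subtract (-320/4621*y)·h_7 from -5/9*y**4 + 35/12*y**3 + 11/9*y**2 - 319/108*y - 725/54 → 35/12*y**3 + 658/41589*y**2 - 2488027/499068*y - 725/54
  leading term y**3: subtract (1680/4621)·h_7 from 35/12*y**3 + 658/41589*y**2 - 2488027/499068*y - 725/54 → 658/41589*y**2 + 168218/124767*y - 344332/124767
  leading term y**2: no divisor's leading term divides it; move 658/41589*y**2 to the remainder.
  leading term y: no divisor's leading term divides it; move 168218/124767*y to the remainder.
  leading term 1: no divisor's leading term divides it; move -344332/124767 to the remainder.
  remainder 658/41589*y**2 + 168218/124767*y - 344332/124767 ≠ 0; add h_8 = 658/41589*y**2 + 168218/124767*y - 344332/124767 to the basis.

S(f_3,f_4): lcm = x**2*y**2. S = -15*x**2*y + 1/2*x*y**3 - 62/15*x*y - 58/3*x - 4*y**2 + 56/5*y.
  leading term x**2*y: subtract (-5/3)·f_1 from -15*x**2*y + 1/2*x*y**3 - 62/15*x*y - 58/3*x - 4*y**2 + 56/5*y → 1/2*x*y**3 - 112/15*x*y - 28/3*x - 4*y**2 + 56/5*y - 80/3
  leading term x*y**3: subtract (5/6*y)·f_3 from 1/2*x*y**3 - 112/15*x*y - 28/3*x - 4*y**2 + 56/5*y - 80/3 → 15/2*x*y**2 - 112/15*x*y - 28/3*x - 7/3*y**2 + 313/15*y - 80/3
  leading term x*y**2: subtract (25/2)·f_3 from 15/2*x*y**2 - 112/15*x*y - 28/3*x - 7/3*y**2 + 313/15*y - 80/3 → 3151/30*x*y - 28/3*x - 7/3*y**2 + 688/15*y + 355/3
  leading term x*y: subtract (-9453/20)·h_5 from 3151/30*x*y - 28/3*x - 7/3*y**2 + 688/15*y + 355/3 → 9173/30*x + 3151/12*y**3 - 7/3*y**2 - 31909/60*y - 10829/15
  leading term x: subtract (9173/640)·h_6 from 9173/30*x + 3151/12*y**3 - 7/3*y**2 - 31909/60*y - 10829/15 → 22897/192*y**3 - 7/3*y**2 - 1558633/8640*y - 2522507/4320
  leading term y**3: subtract (68691/4621)·h_7 from 22897/192*y**3 - 7/3*y**2 - 1558633/8640*y - 2522507/4320 → -7/3*y**2 + 49013399/623835*y - 92204338/623835
  leading term y**2: subtract (-13863/94)·h_8 from -7/3*y**2 + 49013399/623835*y - 92204338/623835 → 8133645088/29320245*y - 16267290176/29320245
  leading term y: no divisor's leading term divides it; move 8133645088/29320245*y to the remainder.
  leading term 1: no divisor's leading term divides it; move -16267290176/29320245 to the remainder.
  remainder 8133645088/29320245*y - 16267290176/29320245 ≠ 0; add h_9 = 8133645088/29320245*y - 16267290176/29320245 to the basis.

The other S-polynomials (S(f_2,f_4), S(f_1,h_5), S(f_2,h_5), S(f_3,h_5), S(f_4,h_5), S(f_1,h_6), S(f_2,h_6), S(f_3,h_6), S(f_4,h_6), S(h_5,h_6), S(f_1,h_7), S(f_2,h_7), S(f_3,h_7), S(f_4,h_7), S(h_5,h_7), S(h_6,h_7), S(f_1,h_8), S(f_2,h_8), S(f_3,h_8), S(f_4,h_8), S(h_5,h_8), S(h_6,h_8), S(h_7,h_8), S(f_1,h_9), S(f_2,h_9), S(f_3,h_9), S(f_4,h_9), S(h_5,h_9), S(h_6,h_9), S(h_7,h_9), S(h_8,h_9)) all reduce to 0 modulo the current basis, so we have a Gröbner basis.
Inter-reduce: drop elements whose leading term is divisible by another's, tail-reduce, and make monic.
Reduced Gröbner basis: {x + 1, y - 2}.
Label its elements g_1 = x + 1, g_2 = y - 2.

Reduce p = 8*x**3 + 3*x**2*y + 3*x**2 + 9/5*x*y - 2/3*x + 29/15 modulo G:
  leading term x**3: subtract (8*x**2)·g_1 from 8*x**3 + 3*x**2*y + 3*x**2 + 9/5*x*y - 2/3*x + 29/15 → 3*x**2*y - 5*x**2 + 9/5*x*y - 2/3*x + 29/15
  leading term x**2*y: subtract (3*x*y)·g_1 from 3*x**2*y - 5*x**2 + 9/5*x*y - 2/3*x + 29/15 → -5*x**2 - 6/5*x*y - 2/3*x + 29/15
  leading term x**2: subtract (-5*x)·g_1 from -5*x**2 - 6/5*x*y - 2/3*x + 29/15 → -6/5*x*y + 13/3*x + 29/15
  leading term x*y: subtract (-6/5*y)·g_1 from -6/5*x*y + 13/3*x + 29/15 → 13/3*x + 6/5*y + 29/15
  leading term x: subtract (13/3)·g_1 from 13/3*x + 6/5*y + 29/15 → 6/5*y - 12/5
  leading term y: subtract (6/5)·g_2 from 6/5*y - 12/5 → 0
  normal form = 0.
Since the normal form is 0, p ∈ I.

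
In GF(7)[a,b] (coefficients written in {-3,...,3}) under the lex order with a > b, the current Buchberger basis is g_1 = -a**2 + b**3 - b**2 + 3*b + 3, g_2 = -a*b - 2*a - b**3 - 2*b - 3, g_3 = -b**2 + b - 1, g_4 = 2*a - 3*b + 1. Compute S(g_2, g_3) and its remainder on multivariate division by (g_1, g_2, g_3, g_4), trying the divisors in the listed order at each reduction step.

S(g_2, g_3) = 3*a*b - a + b**4 + 2*b**2 + 3*b; remainder on division = -2*b - 1.

lcm(LM(g_2), LM(g_3)) = a*b**2.
S = (lcm/LT(g_2))·g_2 − (lcm/LT(g_3))·g_3 = 3*a*b - a + b**4 + 2*b**2 + 3*b.
Reduce S modulo (g_1, g_2, g_3, g_4) in that order:
  leading term a*b: subtract (-3)·g_2 from 3*a*b - a + b**4 + 2*b**2 + 3*b → b**4 - 3*b**3 + 2*b**2 - 3*b - 2
  leading term b**4: subtract (-b**2)·g_3 from b**4 - 3*b**3 + 2*b**2 - 3*b - 2 → -2*b**3 + b**2 - 3*b - 2
  leading term b**3: subtract (2*b)·g_3 from -2*b**3 + b**2 - 3*b - 2 → -b**2 - b - 2
  leading term b**2: subtract (1)·g_3 from -b**2 - b - 2 → -2*b - 1
  leading term b: no divisor's leading term divides it; move -2*b to the remainder.
  leading term 1: no divisor's leading term divides it; move -1 to the remainder.
The remainder -2*b - 1 is nonzero, so it would be added as the next basis element.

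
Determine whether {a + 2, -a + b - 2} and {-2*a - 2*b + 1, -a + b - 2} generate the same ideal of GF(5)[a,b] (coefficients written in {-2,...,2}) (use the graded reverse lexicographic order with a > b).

Equality of ideals is decidable: compute both reduced Gröbner bases (unique for the ordering) and check whether they agree.
Buchberger on the first generating set:
f_1 = a + 2, LT = a.
f_2 = -a + b - 2, LT = a.

S(f_1,f_2): lcm = a. S = b.
  leading term b: no divisor's leading term divides it; move b to the remainder.
  remainder b ≠ 0; add g_3 = b to the basis.

The other S-polynomials (S(f_1,g_3), S(f_2,g_3)) all reduce to 0 modulo the current basis, so we have a Gröbner basis.
Inter-reduce: drop elements whose leading term is divisible by another's, tail-reduce, and make monic.
Reduced Gröbner basis: {a + 2, b}.

Buchberger on the second generating set:
h_1 = -2*a - 2*b + 1, LT = a.
h_2 = -a + b - 2, LT = a.

S(h_1,h_2): lcm = a. S = 2*b.
  leading term b: no divisor's leading term divides it; move 2*b to the remainder.
  remainder 2*b ≠ 0; add k_3 = 2*b to the basis.

The other S-polynomials (S(h_1,k_3), S(h_2,k_3)) all reduce to 0 modulo the current basis, so we have a Gröbner basis.
Inter-reduce: drop elements whose leading term is divisible by another's, tail-reduce, and make monic.
Reduced Gröbner basis: {a + 2, b}.

These coincide, so the ideals are equal.
The choice of monomial ordering does not affect the verdict — as long as both bases are computed under the same ordering, their equality decides ideal equality.

Yes, the ideals are equal.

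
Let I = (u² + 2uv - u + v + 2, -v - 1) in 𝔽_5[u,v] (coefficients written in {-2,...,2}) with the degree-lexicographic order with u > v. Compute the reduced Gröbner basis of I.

G = {u² + 2u + 1, v + 1}

f_1 = u² + 2uv - u + v + 2, LT = u².
f_2 = -v - 1, LT = v.

S(f_1,f_2): leading monomials are coprime, so the S-polynomial reduces to 0 (Buchberger's first criterion).
Every S-polynomial of the final basis reduces to 0, so we have a Gröbner basis.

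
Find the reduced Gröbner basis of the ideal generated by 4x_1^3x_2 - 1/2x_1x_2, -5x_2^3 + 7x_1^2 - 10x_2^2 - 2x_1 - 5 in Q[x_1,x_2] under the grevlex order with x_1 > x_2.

G = {x_1^5 - 2/7x_1^4 - 47/56x_1^3 + 1/28x_1^2 + 5/56x_1, x_1^3x_2 - 1/8x_1x_2, x_2^3 - 7/5x_1^2 + 2x_2^2 + 2/5x_1 + 1}

f_1 = 4x_1^3x_2 - 1/2x_1x_2, LT = x_1^3x_2.
f_2 = -5x_2^3 + 7x_1^2 - 10x_2^2 - 2x_1 - 5, LT = x_2^3.

S(f_1,f_2): lcm = x_1^3x_2^3. S = 7/5x_1^5 - 2x_1^3x_2^2 - 2/5x_1^4 - 1/8x_1x_2^3 - x_1^3.
  leading term x_1^5: no divisor's leading term divides it; move 7/5x_1^5 to the remainder.
  leading term x_1^3x_2^2: subtract (-1/2x_2)·f_1 from -2x_1^3x_2^2 - 2/5x_1^4 - 1/8x_1x_2^3 - x_1^3 → -2/5x_1^4 - 1/8x_1x_2^3 - x_1^3 - 1/4x_1x_2^2
  leading term x_1^4: no divisor's leading term divides it; move -2/5x_1^4 to the remainder.
  leading term x_1x_2^3: subtract (1/40x_1)·f_2 from -1/8x_1x_2^3 - x_1^3 - 1/4x_1x_2^2 → -47/40x_1^3 + 1/20x_1^2 + 1/8x_1
  leading term x_1^3: no divisor's leading term divides it; move -47/40x_1^3 to the remainder.
  leading term x_1^2: no divisor's leading term divides it; move 1/20x_1^2 to the remainder.
  leading term x_1: no divisor's leading term divides it; move 1/8x_1 to the remainder.
  remainder 7/5x_1^5 - 2/5x_1^4 - 47/40x_1^3 + 1/20x_1^2 + 1/8x_1 ≠ 0; add g_3 = 7/5x_1^5 - 2/5x_1^4 - 47/40x_1^3 + 1/20x_1^2 + 1/8x_1 to the basis.

S(f_1,g_3): lcm = x_1^5x_2. S = 2/7x_1^4x_2 + 5/7x_1^3x_2 - 1/28x_1^2x_2 - 5/56x_1x_2.
  leading term x_1^4x_2: subtract (1/14x_1)·f_1 from 2/7x_1^4x_2 + 5/7x_1^3x_2 - 1/28x_1^2x_2 - 5/56x_1x_2 → 5/7x_1^3x_2 - 5/56x_1x_2
  leading term x_1^3x_2: subtract (5/28)·f_1 from 5/7x_1^3x_2 - 5/56x_1x_2 → 0
  remainder 0.

S(f_2,g_3): leading monomials are coprime, so the S-polynomial reduces to 0 (Buchberger's first criterion).
Every S-polynomial of the final basis reduces to 0, so we have a Gröbner basis.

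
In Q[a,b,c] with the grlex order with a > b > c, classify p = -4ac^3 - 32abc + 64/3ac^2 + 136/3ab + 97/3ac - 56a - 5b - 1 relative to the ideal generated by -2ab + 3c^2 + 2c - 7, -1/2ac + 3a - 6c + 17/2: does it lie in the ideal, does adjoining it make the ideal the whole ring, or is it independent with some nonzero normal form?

First compute the reduced Gröbner basis of I by Buchberger's algorithm.
f_1 = -2ab + 3c^2 + 2c - 7, LT = ab.
f_2 = -1/2ac + 3a - 6c + 17/2, LT = ac.

S(f_1,f_2): lcm = abc. S = -3/2c^3 + 6ab - 12bc - c^2 + 17b + 7/2c.
  reduce S modulo (f_1, f_2):
  remainder -3/2c^3 - 12bc + 8c^2 + 17b + 19/2c - 21 ≠ 0; add h_3 = -3/2c^3 - 12bc + 8c^2 + 17b + 19/2c - 21 to the basis.

The other S-polynomials (S(f_1,h_3), S(f_2,h_3)) all reduce to 0 modulo the current basis, so we have a Gröbner basis.
Inter-reduce: drop elements whose leading term is divisible by another's, tail-reduce, and make monic.
Reduced Gröbner basis: {c^3 + 8bc - 16/3c^2 - 34/3b - 19/3c + 14, ab - 3/2c^2 - c + 7/2, ac - 6a + 12c - 17}.
Label its elements g_1 = c^3 + 8bc - 16/3c^2 - 34/3b - 19/3c + 14, g_2 = ab - 3/2c^2 - c + 7/2, g_3 = ac - 6a + 12c - 17.

Reduce p = -4ac^3 - 32abc + 64/3ac^2 + 136/3ab + 97/3ac - 56a - 5b - 1 modulo G:
  leading term ac^3: subtract (-4a)·g_1 from -4ac^3 - 32abc + 64/3ac^2 + 136/3ab + 97/3ac - 56a - 5b - 1 → 7ac - 5b - 1
  leading term ac: subtract (7)·g_3 from 7ac - 5b - 1 → 42a - 5b - 84c + 118
  leading term a: no divisor's leading term divides it; move 42a to the remainder.
  leading term b: no divisor's leading term divides it; move -5b to the remainder.
  leading term c: no divisor's leading term divides it; move -84c to the remainder.
  leading term 1: no divisor's leading term divides it; move 118 to the remainder.
  normal form = 42a - 5b - 84c + 118.
The normal form is nonzero, so p ∉ I. Since p minus its normal form lies in I, I + (p) = I + (r) where r = 42a - 5b - 84c + 118; decide whether this ideal is the whole ring.
Run Buchberger on G together with r (pairs among the g_i already reduce to 0 since G is a Gröbner basis):
g_1 = c^3 + 8bc - 16/3c^2 - 34/3b - 19/3c + 14, LT = c^3.
g_2 = ab - 3/2c^2 - c + 7/2, LT = ab.
g_3 = ac - 6a + 12c - 17, LT = ac.
r = 42a - 5b - 84c + 118, LT = a.

S(g_2,r): lcm = ab. S = 5/42b^2 + 2bc - 3/2c^2 - 59/21b - c + 7/2.
  reduce S modulo (g_1, g_2, g_3, r):
  remainder 5/42b^2 + 2bc - 3/2c^2 - 59/21b - c + 7/2 ≠ 0; add m_5 = 5/42b^2 + 2bc - 3/2c^2 - 59/21b - c + 7/2 to the basis.

S(g_3,r): lcm = ac. S = 5/42bc + 2c^2 - 6a + 193/21c - 17.
  reduce S modulo (g_1, g_2, g_3, r, m_5):
  remainder 5/42bc + 2c^2 - 5/7b - 59/21c - 1/7 ≠ 0; add m_6 = 5/42bc + 2c^2 - 5/7b - 59/21c - 1/7 to the basis.

The other S-polynomials (S(g_1,g_2), S(g_1,g_3), S(g_1,r), S(g_2,g_3), S(g_1,m_5), S(g_2,m_5), S(g_3,m_5), S(r,m_5), S(g_1,m_6), S(g_2,m_6), S(g_3,m_6), S(r,m_6), S(m_5,m_6)) all reduce to 0 modulo the current basis, so we have a Gröbner basis.
Inter-reduce: drop elements whose leading term is divisible by another's, tail-reduce, and make monic.
Reduced Gröbner basis: {c^3 - 2096/15c^2 + 110/3b + 2737/15c + 118/5, b^2 - 7371/25c^2 + 386/5b + 9702/25c + 1239/25, bc + 84/5c^2 - 6b - 118/5c - 6/5, a - 5/42b - 2c + 59/21}.
The reduced Gröbner basis of I + (p) is {c^3 - 2096/15c^2 + 110/3b + 2737/15c + 118/5, b^2 - 7371/25c^2 + 386/5b + 9702/25c + 1239/25, bc + 84/5c^2 - 6b - 118/5c - 6/5, a - 5/42b - 2c + 59/21} ≠ {1}, a proper ideal, so the enlarged system stays consistent: p is independent of I, with normal form 42a - 5b - 84c + 118.

-4ac^3 - 32abc + 64/3ac^2 + 136/3ab + 97/3ac - 56a - 5b - 1 is independent of I; its normal form modulo I is 42a - 5b - 84c + 118.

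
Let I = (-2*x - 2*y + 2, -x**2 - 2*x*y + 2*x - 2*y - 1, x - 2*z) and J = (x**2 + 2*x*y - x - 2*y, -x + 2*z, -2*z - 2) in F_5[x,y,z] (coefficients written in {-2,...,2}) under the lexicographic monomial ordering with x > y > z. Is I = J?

No, the ideals differ.

For a fixed monomial order, each ideal has a unique reduced Gröbner basis; comparing bases decides equality.
Buchberger on the first generating set:
f_1 = -2*x - 2*y + 2, LT = x.
f_2 = -x**2 - 2*x*y + 2*x - 2*y - 1, LT = x**2.
f_3 = x - 2*z, LT = x.

S(f_1,f_2): lcm = x**2. S = -x*y + x - 2*y - 1.
  reduce S modulo (f_1, f_2, f_3):
  remainder y**2 + y ≠ 0; add g_4 = y**2 + y to the basis.

S(f_1,f_3): lcm = x. S = y + 2*z - 1.
  reduce S modulo (f_1, f_2, f_3, g_4):
  remainder y + 2*z - 1 ≠ 0; add g_5 = y + 2*z - 1 to the basis.

S(f_2,f_3): lcm = x**2. S = 2*x*y + 2*x*z - 2*x + 2*y + 1.
  reduce S modulo (f_1, f_2, f_3, g_4, g_5):
  remainder -z**2 - z + 2 ≠ 0; add g_6 = -z**2 - z + 2 to the basis.

The other S-polynomials (S(f_1,g_4), S(f_2,g_4), S(f_3,g_4), S(f_1,g_5), S(f_2,g_5), S(f_3,g_5), S(g_4,g_5), S(f_1,g_6), S(f_2,g_6), S(f_3,g_6), S(g_4,g_6), S(g_5,g_6)) all reduce to 0 modulo the current basis, so we have a Gröbner basis.
Inter-reduce: drop elements whose leading term is divisible by another's, tail-reduce, and make monic.
Reduced Gröbner basis: {x - 2*z, y + 2*z - 1, z**2 + z - 2}.

Buchberger on the second generating set:
h_1 = x**2 + 2*x*y - x - 2*y, LT = x**2.
h_2 = -x + 2*z, LT = x.
h_3 = -2*z - 2, LT = z.

S(h_1,h_2): lcm = x**2. S = 2*x*y + 2*x*z - x - 2*y.
  reduce S modulo (h_1, h_2, h_3):
  remainder -y + 1 ≠ 0; add k_4 = -y + 1 to the basis.

The other S-polynomials (S(h_1,h_3), S(h_2,h_3), S(h_1,k_4), S(h_2,k_4), S(h_3,k_4)) all reduce to 0 modulo the current basis, so we have a Gröbner basis.
Inter-reduce: drop elements whose leading term is divisible by another's, tail-reduce, and make monic.
Reduced Gröbner basis: {x + 2, y - 1, z + 1}.

Since the reduced bases disagree, the two ideals are not the same.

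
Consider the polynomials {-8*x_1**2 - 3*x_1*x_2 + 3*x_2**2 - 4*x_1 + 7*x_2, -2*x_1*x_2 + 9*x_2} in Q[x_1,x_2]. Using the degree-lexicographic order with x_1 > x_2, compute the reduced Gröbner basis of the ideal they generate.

f_1 = -8*x_1**2 - 3*x_1*x_2 + 3*x_2**2 - 4*x_1 + 7*x_2, LT = x_1**2.
f_2 = -2*x_1*x_2 + 9*x_2, LT = x_1*x_2.

S(f_1,f_2): lcm = x_1**2*x_2. S = 3/8*x_1*x_2**2 - 3/8*x_2**3 + 5*x_1*x_2 - 7/8*x_2**2.
  leading term x_1*x_2**2: subtract (-3/16*x_2)·f_2 from 3/8*x_1*x_2**2 - 3/8*x_2**3 + 5*x_1*x_2 - 7/8*x_2**2 → -3/8*x_2**3 + 5*x_1*x_2 + 13/16*x_2**2
  leading term x_2**3: no divisor's leading term divides it; move -3/8*x_2**3 to the remainder.
  leading term x_1*x_2: subtract (-5/2)·f_2 from 5*x_1*x_2 + 13/16*x_2**2 → 13/16*x_2**2 + 45/2*x_2
  leading term x_2**2: no divisor's leading term divides it; move 13/16*x_2**2 to the remainder.
  leading term x_2: no divisor's leading term divides it; move 45/2*x_2 to the remainder.
  remainder -3/8*x_2**3 + 13/16*x_2**2 + 45/2*x_2 ≠ 0; add g_3 = -3/8*x_2**3 + 13/16*x_2**2 + 45/2*x_2 to the basis.

The other S-polynomials (S(f_1,g_3), S(f_2,g_3)) all reduce to 0 modulo the current basis, so we have a Gröbner basis.

G = {x_2**3 - 13/6*x_2**2 - 60*x_2, x_1**2 - 3/8*x_2**2 + 1/2*x_1 + 13/16*x_2, x_1*x_2 - 9/2*x_2}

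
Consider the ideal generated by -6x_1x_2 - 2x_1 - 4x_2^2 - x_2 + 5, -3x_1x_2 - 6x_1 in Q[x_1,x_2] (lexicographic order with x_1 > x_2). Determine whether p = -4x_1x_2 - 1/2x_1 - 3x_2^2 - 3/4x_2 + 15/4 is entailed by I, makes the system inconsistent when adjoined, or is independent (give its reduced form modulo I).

First compute the reduced Gröbner basis of I by Buchberger's algorithm.
f_1 = -6x_1x_2 - 2x_1 - 4x_2^2 - x_2 + 5, LT = x_1x_2.
f_2 = -3x_1x_2 - 6x_1, LT = x_1x_2.

S(f_1,f_2): lcm = x_1x_2. S = -5/3x_1 + 2/3x_2^2 + 1/6x_2 - 5/6.
  leading term x_1: no divisor's leading term divides it; move -5/3x_1 to the remainder.
  leading term x_2^2: no divisor's leading term divides it; move 2/3x_2^2 to the remainder.
  leading term x_2: no divisor's leading term divides it; move 1/6x_2 to the remainder.
  leading term 1: no divisor's leading term divides it; move -5/6 to the remainder.
  remainder -5/3x_1 + 2/3x_2^2 + 1/6x_2 - 5/6 ≠ 0; add h_3 = -5/3x_1 + 2/3x_2^2 + 1/6x_2 - 5/6 to the basis.

S(f_1,h_3): lcm = x_1x_2. S = 1/3x_1 + 2/5x_2^3 + 23/30x_2^2 - 1/3x_2 - 5/6.
  leading term x_1: subtract (-1/5)·h_3 from 1/3x_1 + 2/5x_2^3 + 23/30x_2^2 - 1/3x_2 - 5/6 → 2/5x_2^3 + 9/10x_2^2 - 3/10x_2 - 1
  leading term x_2^3: no divisor's leading term divides it; move 2/5x_2^3 to the remainder.
  leading term x_2^2: no divisor's leading term divides it; move 9/10x_2^2 to the remainder.
  leading term x_2: no divisor's leading term divides it; move -3/10x_2 to the remainder.
  leading term 1: no divisor's leading term divides it; move -1 to the remainder.
  remainder 2/5x_2^3 + 9/10x_2^2 - 3/10x_2 - 1 ≠ 0; add h_4 = 2/5x_2^3 + 9/10x_2^2 - 3/10x_2 - 1 to the basis.

S(f_2,h_3): lcm = x_1x_2. S = 2x_1 + 2/5x_2^3 + 1/10x_2^2 - 1/2x_2.
  leading term x_1: subtract (-6/5)·h_3 from 2x_1 + 2/5x_2^3 + 1/10x_2^2 - 1/2x_2 → 2/5x_2^3 + 9/10x_2^2 - 3/10x_2 - 1
  leading term x_2^3: subtract (1)·h_4 from 2/5x_2^3 + 9/10x_2^2 - 3/10x_2 - 1 → 0
  remainder 0.

S(f_1,h_4): lcm = x_1x_2^3. S = -23/12x_1x_2^2 + 3/4x_1x_2 + 5/2x_1 + 2/3x_2^4 + 1/6x_2^3 - 5/6x_2^2.
  leading term x_1x_2^2: subtract (23/72x_2)·f_1 from -23/12x_1x_2^2 + 3/4x_1x_2 + 5/2x_1 + 2/3x_2^4 + 1/6x_2^3 - 5/6x_2^2 → 25/18x_1x_2 + 5/2x_1 + 2/3x_2^4 + 13/9x_2^3 - 37/72x_2^2 - 115/72x_2
  leading term x_1x_2: subtract (-25/108)·f_1 from 25/18x_1x_2 + 5/2x_1 + 2/3x_2^4 + 13/9x_2^3 - 37/72x_2^2 - 115/72x_2 → 55/27x_1 + 2/3x_2^4 + 13/9x_2^3 - 311/216x_2^2 - 395/216x_2 + 125/108
  leading term x_1: subtract (-11/9)·h_3 from 55/27x_1 + 2/3x_2^4 + 13/9x_2^3 - 311/216x_2^2 - 395/216x_2 + 125/108 → 2/3x_2^4 + 13/9x_2^3 - 5/8x_2^2 - 13/8x_2 + 5/36
  leading term x_2^4: subtract (5/3x_2)·h_4 from 2/3x_2^4 + 13/9x_2^3 - 5/8x_2^2 - 13/8x_2 + 5/36 → -1/18x_2^3 - 1/8x_2^2 + 1/24x_2 + 5/36
  leading term x_2^3: subtract (-5/36)·h_4 from -1/18x_2^3 - 1/8x_2^2 + 1/24x_2 + 5/36 → 0
  remainder 0.

S(f_2,h_4): lcm = x_1x_2^3. S = -1/4x_1x_2^2 + 3/4x_1x_2 + 5/2x_1.
  leading term x_1x_2^2: subtract (1/24x_2)·f_1 from -1/4x_1x_2^2 + 3/4x_1x_2 + 5/2x_1 → 5/6x_1x_2 + 5/2x_1 + 1/6x_2^3 + 1/24x_2^2 - 5/24x_2
  leading term x_1x_2: subtract (-5/36)·f_1 from 5/6x_1x_2 + 5/2x_1 + 1/6x_2^3 + 1/24x_2^2 - 5/24x_2 → 20/9x_1 + 1/6x_2^3 - 37/72x_2^2 - 25/72x_2 + 25/36
  leading term x_1: subtract (-4/3)·h_3 from 20/9x_1 + 1/6x_2^3 - 37/72x_2^2 - 25/72x_2 + 25/36 → 1/6x_2^3 + 3/8x_2^2 - 1/8x_2 - 5/12
  leading term x_2^3: subtract (5/12)·h_4 from 1/6x_2^3 + 3/8x_2^2 - 1/8x_2 - 5/12 → 0
  remainder 0.

S(h_3,h_4): leading monomials are coprime, so the S-polynomial reduces to 0 (Buchberger's first criterion).
Every S-polynomial of the final basis reduces to 0, so we have a Gröbner basis.
Inter-reduce: drop elements whose leading term is divisible by another's, tail-reduce, and make monic.
Reduced Gröbner basis: {x_1 - 2/5x_2^2 - 1/10x_2 + 1/2, x_2^3 + 9/4x_2^2 - 3/4x_2 - 5/2}.
Label its elements g_1 = x_1 - 2/5x_2^2 - 1/10x_2 + 1/2, g_2 = x_2^3 + 9/4x_2^2 - 3/4x_2 - 5/2.

Reduce p = -4x_1x_2 - 1/2x_1 - 3x_2^2 - 3/4x_2 + 15/4 modulo G:
  leading term x_1x_2: subtract (-4x_2)·g_1 from -4x_1x_2 - 1/2x_1 - 3x_2^2 - 3/4x_2 + 15/4 → -1/2x_1 - 8/5x_2^3 - 17/5x_2^2 + 5/4x_2 + 15/4
  leading term x_1: subtract (-1/2)·g_1 from -1/2x_1 - 8/5x_2^3 - 17/5x_2^2 + 5/4x_2 + 15/4 → -8/5x_2^3 - 18/5x_2^2 + 6/5x_2 + 4
  leading term x_2^3: subtract (-8/5)·g_2 from -8/5x_2^3 - 18/5x_2^2 + 6/5x_2 + 4 → 0
  normal form = 0.
Since the normal form is 0, p ∈ I.

Ideal membership is decidable via reduction modulo a Gröbner basis.

-4x_1x_2 - 1/2x_1 - 3x_2^2 - 3/4x_2 + 15/4 lies in I (it reduces to 0).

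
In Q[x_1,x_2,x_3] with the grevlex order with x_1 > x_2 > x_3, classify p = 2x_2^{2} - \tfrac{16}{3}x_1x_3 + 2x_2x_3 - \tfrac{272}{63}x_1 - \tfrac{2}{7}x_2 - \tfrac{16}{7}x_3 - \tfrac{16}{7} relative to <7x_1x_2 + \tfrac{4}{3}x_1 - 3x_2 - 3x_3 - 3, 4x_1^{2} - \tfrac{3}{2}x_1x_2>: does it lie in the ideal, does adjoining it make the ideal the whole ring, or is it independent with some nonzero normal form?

2x_2^{2} - \tfrac{16}{3}x_1x_3 + 2x_2x_3 - \tfrac{272}{63}x_1 - \tfrac{2}{7}x_2 - \tfrac{16}{7}x_3 - \tfrac{16}{7} lies in I (it reduces to 0).

First compute the reduced Gröbner basis of I by Buchberger's algorithm.
f_1 = 7x_1x_2 + \tfrac{4}{3}x_1 - 3x_2 - 3x_3 - 3, LT = x_1x_2.
f_2 = 4x_1^{2} - \tfrac{3}{2}x_1x_2, LT = x_1^{2}.

S(f_1,f_2): lcm = x_1^{2}x_2. S = \tfrac{3}{8}x_1x_2^{2} + \tfrac{4}{21}x_1^{2} - \tfrac{3}{7}x_1x_2 - \tfrac{3}{7}x_1x_3 - \tfrac{3}{7}x_1.
  reduce S modulo (f_1, f_2):
  remainder \tfrac{9}{56}x_2^{2} - \tfrac{3}{7}x_1x_3 + \tfrac{9}{56}x_2x_3 - \tfrac{17}{49}x_1 - \tfrac{9}{392}x_2 - \tfrac{9}{49}x_3 - \tfrac{9}{49} ≠ 0; add h_3 = \tfrac{9}{56}x_2^{2} - \tfrac{3}{7}x_1x_3 + \tfrac{9}{56}x_2x_3 - \tfrac{17}{49}x_1 - \tfrac{9}{392}x_2 - \tfrac{9}{49}x_3 - \tfrac{9}{49} to the basis.

The other S-polynomials (S(f_1,h_3), S(f_2,h_3)) all reduce to 0 modulo the current basis, so we have a Gröbner basis.
Inter-reduce: drop elements whose leading term is divisible by another's, tail-reduce, and make monic.
Reduced Gröbner basis: {x_1^{2} + \tfrac{1}{14}x_1 - \tfrac{9}{56}x_2 - \tfrac{9}{56}x_3 - \tfrac{9}{56}, x_1x_2 + \tfrac{4}{21}x_1 - \tfrac{3}{7}x_2 - \tfrac{3}{7}x_3 - \tfrac{3}{7}, x_2^{2} - \tfrac{8}{3}x_1x_3 + x_2x_3 - \tfrac{136}{63}x_1 - \tfrac{1}{7}x_2 - \tfrac{8}{7}x_3 - \tfrac{8}{7}}.
Label its elements g_1 = x_1^{2} + \tfrac{1}{14}x_1 - \tfrac{9}{56}x_2 - \tfrac{9}{56}x_3 - \tfrac{9}{56}, g_2 = x_1x_2 + \tfrac{4}{21}x_1 - \tfrac{3}{7}x_2 - \tfrac{3}{7}x_3 - \tfrac{3}{7}, g_3 = x_2^{2} - \tfrac{8}{3}x_1x_3 + x_2x_3 - \tfrac{136}{63}x_1 - \tfrac{1}{7}x_2 - \tfrac{8}{7}x_3 - \tfrac{8}{7}.

Reduce p = 2x_2^{2} - \tfrac{16}{3}x_1x_3 + 2x_2x_3 - \tfrac{272}{63}x_1 - \tfrac{2}{7}x_2 - \tfrac{16}{7}x_3 - \tfrac{16}{7} modulo G:
  leading term x_2^{2}: subtract (2)·g_3 from 2x_2^{2} - \tfrac{16}{3}x_1x_3 + 2x_2x_3 - \tfrac{272}{63}x_1 - \tfrac{2}{7}x_2 - \tfrac{16}{7}x_3 - \tfrac{16}{7} → 0
  normal form = 0.
Since the normal form is 0, p ∈ I.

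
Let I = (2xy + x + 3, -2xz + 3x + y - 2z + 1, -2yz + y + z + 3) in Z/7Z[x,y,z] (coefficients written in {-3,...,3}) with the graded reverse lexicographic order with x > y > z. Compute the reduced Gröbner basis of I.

f_1 = 2xy + x + 3, LT = xy.
f_2 = -2xz + 3x + y - 2z + 1, LT = xz.
f_3 = -2yz + y + z + 3, LT = yz.

S(f_1,f_2): lcm = xyz. S = -2xy - 3y^2 - 3xz - yz - 3y - 2z.
  reduce S modulo (f_1, f_2, f_3):
  remainder -3y^2 + 2y - 3z ≠ 0; add g_4 = -3y^2 + 2y - 3z to the basis.

S(f_1,f_3): lcm = xyz. S = -3xy + xz - 2x - 2z.
  reduce S modulo (f_1, f_2, f_3, g_4):
  remainder x - 3y - 3z - 2 ≠ 0; add g_5 = x - 3y - 3z - 2 to the basis.

S(f_3,g_4): lcm = y^2z. S = 3y^2 - yz - z^2 + 2y.
  reduce S modulo (f_1, f_2, f_3, g_4, g_5):
  remainder -z^2 + 2 ≠ 0; add g_6 = -z^2 + 2 to the basis.

The other S-polynomials (S(f_2,f_3), S(f_1,g_4), S(f_2,g_4), S(f_1,g_5), S(f_2,g_5), S(f_3,g_5), S(g_4,g_5), S(f_1,g_6), S(f_2,g_6), S(f_3,g_6), S(g_4,g_6), S(g_5,g_6)) all reduce to 0 modulo the current basis, so we have a Gröbner basis.
Inter-reduce: drop elements whose leading term is divisible by another's, tail-reduce, and make monic.

G = {y^2 - 3y + z, yz + 3y + 3z + 2, z^2 - 2, x - 3y - 3z - 2}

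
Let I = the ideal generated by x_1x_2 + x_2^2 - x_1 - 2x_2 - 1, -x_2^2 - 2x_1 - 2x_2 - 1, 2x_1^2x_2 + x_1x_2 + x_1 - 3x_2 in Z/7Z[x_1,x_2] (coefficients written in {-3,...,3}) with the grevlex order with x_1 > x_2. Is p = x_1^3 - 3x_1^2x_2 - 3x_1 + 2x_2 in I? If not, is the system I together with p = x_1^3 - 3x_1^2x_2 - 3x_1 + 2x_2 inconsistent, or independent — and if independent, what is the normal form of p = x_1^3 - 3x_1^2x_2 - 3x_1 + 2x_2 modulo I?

First compute the reduced Gröbner basis of I by Buchberger's algorithm.
f_1 = x_1x_2 + x_2^2 - x_1 - 2x_2 - 1, LT = x_1x_2.
f_2 = -x_2^2 - 2x_1 - 2x_2 - 1, LT = x_2^2.
f_3 = 2x_1^2x_2 + x_1x_2 + x_1 - 3x_2, LT = x_1^2x_2.

S(f_1,f_2): lcm = x_1x_2^2. S = x_2^3 - 2x_1^2 - 3x_1x_2 - 2x_2^2 - x_1 - x_2.
  leading term x_2^3: subtract (-x_2)·f_2 from x_2^3 - 2x_1^2 - 3x_1x_2 - 2x_2^2 - x_1 - x_2 → -2x_1^2 + 2x_1x_2 + 3x_2^2 - x_1 - 2x_2
  leading term x_1^2: no divisor's leading term divides it; move -2x_1^2 to the remainder.
  leading term x_1x_2: subtract (2)·f_1 from 2x_1x_2 + 3x_2^2 - x_1 - 2x_2 → x_2^2 + x_1 + 2x_2 + 2
  leading term x_2^2: subtract (-1)·f_2 from x_2^2 + x_1 + 2x_2 + 2 → -x_1 + 1
  leading term x_1: no divisor's leading term divides it; move -x_1 to the remainder.
  leading term 1: no divisor's leading term divides it; move 1 to the remainder.
  remainder -2x_1^2 - x_1 + 1 ≠ 0; add h_4 = -2x_1^2 - x_1 + 1 to the basis.

S(f_1,f_3): lcm = x_1^2x_2. S = x_1x_2^2 - x_1^2 + x_1x_2 + 2x_1 - 2x_2.
  leading term x_1x_2^2: subtract (x_2)·f_1 from x_1x_2^2 - x_1^2 + x_1x_2 + 2x_1 - 2x_2 → -x_2^3 - x_1^2 + 2x_1x_2 + 2x_2^2 + 2x_1 - x_2
  leading term x_2^3: subtract (x_2)·f_2 from -x_2^3 - x_1^2 + 2x_1x_2 + 2x_2^2 + 2x_1 - x_2 → -x_1^2 - 3x_1x_2 - 3x_2^2 + 2x_1
  leading term x_1^2: subtract (-3)·h_4 from -x_1^2 - 3x_1x_2 - 3x_2^2 + 2x_1 → -3x_1x_2 - 3x_2^2 - x_1 + 3
  leading term x_1x_2: subtract (-3)·f_1 from -3x_1x_2 - 3x_2^2 - x_1 + 3 → 3x_1 + x_2
  leading term x_1: no divisor's leading term divides it; move 3x_1 to the remainder.
  leading term x_2: no divisor's leading term divides it; move x_2 to the remainder.
  remainder 3x_1 + x_2 ≠ 0; add h_5 = 3x_1 + x_2 to the basis.

S(f_2,f_3): lcm = x_1^2x_2^2. S = 2x_1^3 + 2x_1^2x_2 + 3x_1x_2^2 + x_1^2 + 3x_1x_2 - 2x_2^2.
  leading term x_1^3: subtract (-x_1)·h_4 from 2x_1^3 + 2x_1^2x_2 + 3x_1x_2^2 + x_1^2 + 3x_1x_2 - 2x_2^2 → 2x_1^2x_2 + 3x_1x_2^2 + 3x_1x_2 - 2x_2^2 + x_1
  leading term x_1^2x_2: subtract (2x_1)·f_1 from 2x_1^2x_2 + 3x_1x_2^2 + 3x_1x_2 - 2x_2^2 + x_1 → x_1x_2^2 + 2x_1^2 - 2x_2^2 + 3x_1
  leading term x_1x_2^2: subtract (x_2)·f_1 from x_1x_2^2 + 2x_1^2 - 2x_2^2 + 3x_1 → -x_2^3 + 2x_1^2 + x_1x_2 + 3x_1 + x_2
  leading term x_2^3: subtract (x_2)·f_2 from -x_2^3 + 2x_1^2 + x_1x_2 + 3x_1 + x_2 → 2x_1^2 + 3x_1x_2 + 2x_2^2 + 3x_1 + 2x_2
  leading term x_1^2: subtract (-1)·h_4 from 2x_1^2 + 3x_1x_2 + 2x_2^2 + 3x_1 + 2x_2 → 3x_1x_2 + 2x_2^2 + 2x_1 + 2x_2 + 1
  leading term x_1x_2: subtract (3)·f_1 from 3x_1x_2 + 2x_2^2 + 2x_1 + 2x_2 + 1 → -x_2^2 - 2x_1 + x_2 - 3
  leading term x_2^2: subtract (1)·f_2 from -x_2^2 - 2x_1 + x_2 - 3 → 3x_2 - 2
  leading term x_2: no divisor's leading term divides it; move 3x_2 to the remainder.
  leading term 1: no divisor's leading term divides it; move -2 to the remainder.
  remainder 3x_2 - 2 ≠ 0; add h_6 = 3x_2 - 2 to the basis.

The other S-polynomials (S(f_1,h_4), S(f_2,h_4), S(f_3,h_4), S(f_1,h_5), S(f_2,h_5), S(f_3,h_5), S(h_4,h_5), S(f_1,h_6), S(f_2,h_6), S(f_3,h_6), S(h_4,h_6), S(h_5,h_6)) all reduce to 0 modulo the current basis, so we have a Gröbner basis.
Inter-reduce: drop elements whose leading term is divisible by another's, tail-reduce, and make monic.
Reduced Gröbner basis: {x_1 + 1, x_2 - 3}.
Label its elements g_1 = x_1 + 1, g_2 = x_2 - 3.

Reduce p = x_1^3 - 3x_1^2x_2 - 3x_1 + 2x_2 modulo G:
  leading term x_1^3: subtract (x_1^2)·g_1 from x_1^3 - 3x_1^2x_2 - 3x_1 + 2x_2 → -3x_1^2x_2 - x_1^2 - 3x_1 + 2x_2
  leading term x_1^2x_2: subtract (-3x_1x_2)·g_1 from -3x_1^2x_2 - x_1^2 - 3x_1 + 2x_2 → -x_1^2 + 3x_1x_2 - 3x_1 + 2x_2
  leading term x_1^2: subtract (-x_1)·g_1 from -x_1^2 + 3x_1x_2 - 3x_1 + 2x_2 → 3x_1x_2 - 2x_1 + 2x_2
  leading term x_1x_2: subtract (3x_2)·g_1 from 3x_1x_2 - 2x_1 + 2x_2 → -2x_1 - x_2
  leading term x_1: subtract (-2)·g_1 from -2x_1 - x_2 → -x_2 + 2
  leading term x_2: subtract (-1)·g_2 from -x_2 + 2 → -1
  leading term 1: no divisor's leading term divides it; move -1 to the remainder.
  normal form = -1.
The normal form is nonzero, so p ∉ I. Since p minus its normal form lies in I, I + (p) = I + (r) where r = -1; decide whether this ideal is the whole ring.
Here r = -1 is a nonzero constant, hence a unit: 1 ∈ I + (p), the Gröbner basis of I + (p) is {1}, and the enlarged system has no common solution — adjoining p is inconsistent.

Ideal membership is decidable via reduction modulo a Gröbner basis.

Adjoining x_1^3 - 3x_1^2x_2 - 3x_1 + 2x_2 makes the ideal the whole ring: the system is inconsistent.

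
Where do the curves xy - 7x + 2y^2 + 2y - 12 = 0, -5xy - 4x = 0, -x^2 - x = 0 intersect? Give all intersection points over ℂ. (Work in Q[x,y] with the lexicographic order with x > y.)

{(0, -3), (0, 2)}

Compute a lex Gröbner basis by Buchberger's algorithm.
f_1 = xy - 7x + 2y^2 + 2y - 12, LT = xy.
f_2 = -5xy - 4x, LT = xy.
f_3 = -x^2 - x, LT = x^2.

S(f_1,f_2): lcm = xy. S = -39/5x + 2y^2 + 2y - 12.
  leading term x: no divisor's leading term divides it; move -39/5x to the remainder.
  leading term y^2: no divisor's leading term divides it; move 2y^2 to the remainder.
  leading term y: no divisor's leading term divides it; move 2y to the remainder.
  leading term 1: no divisor's leading term divides it; move -12 to the remainder.
  remainder -39/5x + 2y^2 + 2y - 12 ≠ 0; add h_4 = -39/5x + 2y^2 + 2y - 12 to the basis.

S(f_1,f_3): lcm = x^2y. S = -7x^2 + 2xy^2 + xy - 12x.
  leading term x^2: subtract (7)·f_3 from -7x^2 + 2xy^2 + xy - 12x → 2xy^2 + xy - 5x
  leading term xy^2: subtract (2y)·f_1 from 2xy^2 + xy - 5x → 15xy - 5x - 4y^3 - 4y^2 + 24y
  leading term xy: subtract (15)·f_1 from 15xy - 5x - 4y^3 - 4y^2 + 24y → 100x - 4y^3 - 34y^2 - 6y + 180
  leading term x: subtract (-500/39)·h_4 from 100x - 4y^3 - 34y^2 - 6y + 180 → -4y^3 - 326/39y^2 + 766/39y + 340/13
  leading term y^3: no divisor's leading term divides it; move -4y^3 to the remainder.
  leading term y^2: no divisor's leading term divides it; move -326/39y^2 to the remainder.
  leading term y: no divisor's leading term divides it; move 766/39y to the remainder.
  leading term 1: no divisor's leading term divides it; move 340/13 to the remainder.
  remainder -4y^3 - 326/39y^2 + 766/39y + 340/13 ≠ 0; add h_5 = -4y^3 - 326/39y^2 + 766/39y + 340/13 to the basis.

S(f_1,h_4): lcm = xy. S = -7x + 10/39y^3 + 88/39y^2 + 6/13y - 12.
  leading term x: subtract (35/39)·h_4 from -7x + 10/39y^3 + 88/39y^2 + 6/13y - 12 → 10/39y^3 + 6/13y^2 - 4/3y - 16/13
  leading term y^3: subtract (-5/78)·h_5 from 10/39y^3 + 6/13y^2 - 4/3y - 16/13 → -113/1521y^2 - 113/1521y + 226/507
  leading term y^2: no divisor's leading term divides it; move -113/1521y^2 to the remainder.
  leading term y: no divisor's leading term divides it; move -113/1521y to the remainder.
  leading term 1: no divisor's leading term divides it; move 226/507 to the remainder.
  remainder -113/1521y^2 - 113/1521y + 226/507 ≠ 0; add h_6 = -113/1521y^2 - 113/1521y + 226/507 to the basis.

The other S-polynomials (S(f_2,f_3), S(f_2,h_4), S(f_3,h_4), S(f_1,h_5), S(f_2,h_5), S(f_3,h_5), S(h_4,h_5), S(f_1,h_6), S(f_2,h_6), S(f_3,h_6), S(h_4,h_6), S(h_5,h_6)) all reduce to 0 modulo the current basis, so we have a Gröbner basis.
Inter-reduce: drop elements whose leading term is divisible by another's, tail-reduce, and make monic.
Reduced Gröbner basis: {x, y^2 + y - 6}.

Elimination: the polynomial y^2 + y - 6 lies in the elimination ideal for y, so y ∈ {-3, 2}. For each such y, the remaining basis elements (now univariate) give the rest of the solution.
  y = -3: the earlier basis element becomes x = 0, giving x = 0 — point (0, -3).
  y = 2: the earlier basis element becomes x = 0, giving x = 0 — point (0, 2).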